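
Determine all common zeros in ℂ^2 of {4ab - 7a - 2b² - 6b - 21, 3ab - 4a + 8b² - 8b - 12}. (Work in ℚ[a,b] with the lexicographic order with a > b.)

{(-3, 0), (-128/19 + 32*sqrt(265)*I/95, 39/38 - sqrt(265)*I/38), (-128/19 - 32*sqrt(265)*I/95, 39/38 + sqrt(265)*I/38)}

Compute a lex Gröbner basis by Buchberger's algorithm.
f_1 = 4ab - 7a - 2b² - 6b - 21, LT = ab.
f_2 = 3ab - 4a + 8b² - 8b - 12, LT = ab.

S(f_1,f_2): lcm = ab. S = -5/12a - 19/6b² + 7/6b - 5/4.
  leading term a: no divisor's leading term divides it; move -5/12a to the remainder.
  leading term b²: no divisor's leading term divides it; move -19/6b² to the remainder.
  leading term b: no divisor's leading term divides it; move 7/6b to the remainder.
  leading term 1: no divisor's leading term divides it; move -5/4 to the remainder.
  remainder -5/12a - 19/6b² + 7/6b - 5/4 ≠ 0; add h_3 = -5/12a - 19/6b² + 7/6b - 5/4 to the basis.

S(f_1,h_3): lcm = ab. S = -7/4a - 38/5b³ + 23/10b² - 9/2b - 21/4.
  leading term a: subtract (21/5)·h_3 from -7/4a - 38/5b³ + 23/10b² - 9/2b - 21/4 → -38/5b³ + 78/5b² - 47/5b
  leading term b³: no divisor's leading term divides it; move -38/5b³ to the remainder.
  leading term b²: no divisor's leading term divides it; move 78/5b² to the remainder.
  leading term b: no divisor's leading term divides it; move -47/5b to the remainder.
  remainder -38/5b³ + 78/5b² - 47/5b ≠ 0; add h_4 = -38/5b³ + 78/5b² - 47/5b to the basis.

S(f_2,h_3): lcm = ab. S = -4/3a - 38/5b³ + 82/15b² - 17/3b - 4.
  leading term a: subtract (16/5)·h_3 from -4/3a - 38/5b³ + 82/15b² - 17/3b - 4 → -38/5b³ + 78/5b² - 47/5b
  leading term b³: subtract (1)·h_4 from -38/5b³ + 78/5b² - 47/5b → 0
  remainder 0.

S(f_1,h_4): lcm = ab³. S = 23/76ab² - 47/38ab - ½b⁴ - 3/2b³ - 21/4b².
  leading term ab²: subtract (23/304b)·f_1 from 23/76ab² - 47/38ab - ½b⁴ - 3/2b³ - 21/4b² → -215/304ab - ½b⁴ - 205/152b³ - 729/152b² + 483/304b
  leading term ab: subtract (-215/1216)·f_1 from -215/304ab - ½b⁴ - 205/152b³ - 729/152b² + 483/304b → -1505/1216a - ½b⁴ - 205/152b³ - 3131/608b² + 321/608b - 4515/1216
  leading term a: subtract (903/304)·h_3 from -1505/1216a - ½b⁴ - 205/152b³ - 3131/608b² + 321/608b - 4515/1216 → -½b⁴ - 205/152b³ + 647/152b² - 47/16b
  leading term b⁴: subtract (5/76b)·h_4 from -½b⁴ - 205/152b³ + 647/152b² - 47/16b → -19/8b³ + 39/8b² - 47/16b
  leading term b³: subtract (5/16)·h_4 from -19/8b³ + 39/8b² - 47/16b → 0
  remainder 0.

S(f_2,h_4): lcm = ab³. S = 41/57ab² - 47/38ab + 8/3b⁴ - 8/3b³ - 4b².
  leading term ab²: subtract (41/228b)·f_1 from 41/57ab² - 47/38ab + 8/3b⁴ - 8/3b³ - 4b² → 5/228ab + 8/3b⁴ - 263/114b³ - 111/38b² + 287/76b
  leading term ab: subtract (5/912)·f_1 from 5/228ab + 8/3b⁴ - 263/114b³ - 111/38b² + 287/76b → 35/912a + 8/3b⁴ - 263/114b³ - 1327/456b² + 579/152b + 35/304
  leading term a: subtract (-7/76)·h_3 from 35/912a + 8/3b⁴ - 263/114b³ - 1327/456b² + 579/152b + 35/304 → 8/3b⁴ - 263/114b³ - 365/114b² + 47/12b
  leading term b⁴: subtract (-20/57b)·h_4 from 8/3b⁴ - 263/114b³ - 365/114b² + 47/12b → 19/6b³ - 13/2b² + 47/12b
  leading term b³: subtract (-5/12)·h_4 from 19/6b³ - 13/2b² + 47/12b → 0
  remainder 0.

S(h_3,h_4): leading monomials are coprime, so the S-polynomial reduces to 0 (Buchberger's first criterion).
Every S-polynomial of the final basis reduces to 0, so we have a Gröbner basis.
Inter-reduce: drop elements whose leading term is divisible by another's, tail-reduce, and make monic.
Reduced Gröbner basis: {a + 38/5b² - 14/5b + 3, b³ - 39/19b² + 47/38b}.

Since the basis is lex-ordered, b³ - 39/19b² + 47/38b is univariate in b. Its roots are {0, 39/38 - sqrt(265)*I/38, 39/38 + sqrt(265)*I/38}. Back-substituting each root into the other basis elements fixes the other coordinates.
  b = 0: the earlier basis element becomes a + 3 = 0, giving a = -3 — point (-3, 0).
  b = 39/38 - sqrt(265)*I/38: the earlier basis element becomes a + 128/19 - 32*sqrt(265)*I/95 = 0, giving a = -128/19 + 32*sqrt(265)*I/95 — point (-128/19 + 32*sqrt(265)*I/95, 39/38 - sqrt(265)*I/38).
  b = 39/38 + sqrt(265)*I/38: the earlier basis element becomes a + 128/19 + 32*sqrt(265)*I/95 = 0, giving a = -128/19 - 32*sqrt(265)*I/95 — point (-128/19 - 32*sqrt(265)*I/95, 39/38 + sqrt(265)*I/38).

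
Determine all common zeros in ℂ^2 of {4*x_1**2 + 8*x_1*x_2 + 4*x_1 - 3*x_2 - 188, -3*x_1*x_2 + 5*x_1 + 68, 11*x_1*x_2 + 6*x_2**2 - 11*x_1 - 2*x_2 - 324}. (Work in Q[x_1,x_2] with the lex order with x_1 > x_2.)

Compute a lex Gröbner basis by Buchberger's algorithm.
f_1 = 4*x_1**2 + 8*x_1*x_2 + 4*x_1 - 3*x_2 - 188, LT = x_1**2.
f_2 = -3*x_1*x_2 + 5*x_1 + 68, LT = x_1*x_2.
f_3 = 11*x_1*x_2 - 11*x_1 + 6*x_2**2 - 2*x_2 - 324, LT = x_1*x_2.

S(f_1,f_2): lcm = x_1**2*x_2. S = 5/3*x_1**2 + 2*x_1*x_2**2 + x_1*x_2 + 68/3*x_1 - 3/4*x_2**2 - 47*x_2.
  leading term x_1**2: subtract (5/12)·f_1 from 5/3*x_1**2 + 2*x_1*x_2**2 + x_1*x_2 + 68/3*x_1 - 3/4*x_2**2 - 47*x_2 → 2*x_1*x_2**2 - 7/3*x_1*x_2 + 21*x_1 - 3/4*x_2**2 - 183/4*x_2 + 235/3
  leading term x_1*x_2**2: subtract (-2/3*x_2)·f_2 from 2*x_1*x_2**2 - 7/3*x_1*x_2 + 21*x_1 - 3/4*x_2**2 - 183/4*x_2 + 235/3 → x_1*x_2 + 21*x_1 - 3/4*x_2**2 - 5/12*x_2 + 235/3
  leading term x_1*x_2: subtract (-1/3)·f_2 from x_1*x_2 + 21*x_1 - 3/4*x_2**2 - 5/12*x_2 + 235/3 → 68/3*x_1 - 3/4*x_2**2 - 5/12*x_2 + 101
  leading term x_1: no divisor's leading term divides it; move 68/3*x_1 to the remainder.
  leading term x_2**2: no divisor's leading term divides it; move -3/4*x_2**2 to the remainder.
  leading term x_2: no divisor's leading term divides it; move -5/12*x_2 to the remainder.
  leading term 1: no divisor's leading term divides it; move 101 to the remainder.
  remainder 68/3*x_1 - 3/4*x_2**2 - 5/12*x_2 + 101 ≠ 0; add h_4 = 68/3*x_1 - 3/4*x_2**2 - 5/12*x_2 + 101 to the basis.

S(f_1,f_3): lcm = x_1**2*x_2. S = x_1**2 + 16/11*x_1*x_2**2 + 13/11*x_1*x_2 + 324/11*x_1 - 3/4*x_2**2 - 47*x_2.
  leading term x_1**2: subtract (1/4)·f_1 from x_1**2 + 16/11*x_1*x_2**2 + 13/11*x_1*x_2 + 324/11*x_1 - 3/4*x_2**2 - 47*x_2 → 16/11*x_1*x_2**2 - 9/11*x_1*x_2 + 313/11*x_1 - 3/4*x_2**2 - 185/4*x_2 + 47
  leading term x_1*x_2**2: subtract (-16/33*x_2)·f_2 from 16/11*x_1*x_2**2 - 9/11*x_1*x_2 + 313/11*x_1 - 3/4*x_2**2 - 185/4*x_2 + 47 → 53/33*x_1*x_2 + 313/11*x_1 - 3/4*x_2**2 - 1753/132*x_2 + 47
  leading term x_1*x_2: subtract (-53/99)·f_2 from 53/33*x_1*x_2 + 313/11*x_1 - 3/4*x_2**2 - 1753/132*x_2 + 47 → 3082/99*x_1 - 3/4*x_2**2 - 1753/132*x_2 + 8257/99
  leading term x_1: subtract (1541/1122)·h_4 from 3082/99*x_1 - 3/4*x_2**2 - 1753/132*x_2 + 8257/99 → 419/1496*x_2**2 - 171101/13464*x_2 - 186185/3366
  leading term x_2**2: no divisor's leading term divides it; move 419/1496*x_2**2 to the remainder.
  leading term x_2: no divisor's leading term divides it; move -171101/13464*x_2 to the remainder.
  leading term 1: no divisor's leading term divides it; move -186185/3366 to the remainder.
  remainder 419/1496*x_2**2 - 171101/13464*x_2 - 186185/3366 ≠ 0; add h_5 = 419/1496*x_2**2 - 171101/13464*x_2 - 186185/3366 to the basis.

S(f_2,f_3): lcm = x_1*x_2. S = -2/3*x_1 - 6/11*x_2**2 + 2/11*x_2 + 224/33.
  leading term x_1: subtract (-1/34)·h_4 from -2/3*x_1 - 6/11*x_2**2 + 2/11*x_2 + 224/33 → -849/1496*x_2**2 + 761/4488*x_2 + 10949/1122
  leading term x_2**2: subtract (-849/419)·h_5 from -849/1496*x_2**2 + 761/4488*x_2 + 10949/1122 → -707393/27654*x_2 - 1414786/13827
  leading term x_2: no divisor's leading term divides it; move -707393/27654*x_2 to the remainder.
  leading term 1: no divisor's leading term divides it; move -1414786/13827 to the remainder.
  remainder -707393/27654*x_2 - 1414786/13827 ≠ 0; add h_6 = -707393/27654*x_2 - 1414786/13827 to the basis.

The other S-polynomials (S(f_1,h_4), S(f_2,h_4), S(f_3,h_4), S(f_1,h_5), S(f_2,h_5), S(f_3,h_5), S(h_4,h_5), S(f_1,h_6), S(f_2,h_6), S(f_3,h_6), S(h_4,h_6), S(h_5,h_6)) all reduce to 0 modulo the current basis, so we have a Gröbner basis.
Inter-reduce: drop elements whose leading term is divisible by another's, tail-reduce, and make monic.
Reduced Gröbner basis: {x_1 + 4, x_2 + 4}.

Elimination: the polynomial x_2 + 4 lies in the elimination ideal for x_2, so x_2 ∈ {-4}. For each such x_2, the remaining basis elements (now univariate) give the rest of the solution.
  x_2 = -4: the earlier basis element becomes x_1 + 4 = 0, giving x_1 = -4 — point (-4, -4).
This is the nonlinear analogue of row-reducing a linear system.

{(-4, -4)}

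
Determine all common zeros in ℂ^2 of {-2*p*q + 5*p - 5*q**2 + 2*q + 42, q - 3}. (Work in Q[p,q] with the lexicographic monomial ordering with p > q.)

{(3, 3)}

Compute a lex Gröbner basis by Buchberger's algorithm.
f_1 = -2*p*q + 5*p - 5*q**2 + 2*q + 42, LT = p*q.
f_2 = q - 3, LT = q.

S(f_1,f_2): lcm = p*q. S = 1/2*p + 5/2*q**2 - q - 21.
  leading term p: no divisor's leading term divides it; move 1/2*p to the remainder.
  leading term q**2: subtract (5/2*q)·f_2 from 5/2*q**2 - q - 21 → 13/2*q - 21
  leading term q: subtract (13/2)·f_2 from 13/2*q - 21 → -3/2
  leading term 1: no divisor's leading term divides it; move -3/2 to the remainder.
  remainder 1/2*p - 3/2 ≠ 0; add h_3 = 1/2*p - 3/2 to the basis.

The other S-polynomials (S(f_1,h_3), S(f_2,h_3)) all reduce to 0 modulo the current basis, so we have a Gröbner basis.
Inter-reduce: drop elements whose leading term is divisible by another's, tail-reduce, and make monic.
Reduced Gröbner basis: {p - 3, q - 3}.

From the last basis element, q - 3 = 0, so q takes values in {3}. Each choice, substituted upward through the basis, yields the corresponding point(s) of the solution set.
  q = 3: the earlier basis element becomes p - 3 = 0, giving p = 3 — point (3, 3).
Check: every point annihilates each of the original generators.
Zero-dimensionality of the ideal guarantees finitely many solutions over ℂ.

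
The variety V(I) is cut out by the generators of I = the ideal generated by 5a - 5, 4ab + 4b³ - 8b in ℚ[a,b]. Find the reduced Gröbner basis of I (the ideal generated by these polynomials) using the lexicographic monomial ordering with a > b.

f_1 = 5a - 5, LT = a.
f_2 = 4ab + 4b³ - 8b, LT = ab.

S(f_1,f_2): lcm = ab. S = -b³ + b.
  leading term b³: no divisor's leading term divides it; move -b³ to the remainder.
  leading term b: no divisor's leading term divides it; move b to the remainder.
  remainder -b³ + b ≠ 0; add g_3 = -b³ + b to the basis.

The other S-polynomials (S(f_1,g_3), S(f_2,g_3)) all reduce to 0 modulo the current basis, so we have a Gröbner basis.
Inter-reduce: drop elements whose leading term is divisible by another's, tail-reduce, and make monic.

G = {a - 1, b³ - b}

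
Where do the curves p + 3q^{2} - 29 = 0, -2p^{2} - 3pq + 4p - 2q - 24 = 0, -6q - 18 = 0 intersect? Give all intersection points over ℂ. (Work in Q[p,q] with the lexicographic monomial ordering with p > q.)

Compute a lex Gröbner basis by Buchberger's algorithm.
f_1 = p + 3q^{2} - 29, LT = p.
f_2 = -2p^{2} - 3pq + 4p - 2q - 24, LT = p^{2}.
f_3 = -6q - 18, LT = q.

S(f_1,f_2): lcm = p^{2}. S = 3pq^{2} - \tfrac{3}{2}pq - 27p - q - 12.
  leading term pq^{2}: subtract (3q^{2})·f_1 from 3pq^{2} - \tfrac{3}{2}pq - 27p - q - 12 → -\tfrac{3}{2}pq - 27p - 9q^{4} + 87q^{2} - q - 12
  leading term pq: subtract (-\tfrac{3}{2}q)·f_1 from -\tfrac{3}{2}pq - 27p - 9q^{4} + 87q^{2} - q - 12 → -27p - 9q^{4} + \tfrac{9}{2}q^{3} + 87q^{2} - \tfrac{89}{2}q - 12
  leading term p: subtract (-27)·f_1 from -27p - 9q^{4} + \tfrac{9}{2}q^{3} + 87q^{2} - \tfrac{89}{2}q - 12 → -9q^{4} + \tfrac{9}{2}q^{3} + 168q^{2} - \tfrac{89}{2}q - 795
  leading term q^{4}: subtract (\tfrac{3}{2}q^{3})·f_3 from -9q^{4} + \tfrac{9}{2}q^{3} + 168q^{2} - \tfrac{89}{2}q - 795 → \tfrac{63}{2}q^{3} + 168q^{2} - \tfrac{89}{2}q - 795
  leading term q^{3}: subtract (-\tfrac{21}{4}q^{2})·f_3 from \tfrac{63}{2}q^{3} + 168q^{2} - \tfrac{89}{2}q - 795 → \tfrac{147}{2}q^{2} - \tfrac{89}{2}q - 795
  leading term q^{2}: subtract (-\tfrac{49}{4}q)·f_3 from \tfrac{147}{2}q^{2} - \tfrac{89}{2}q - 795 → -265q - 795
  leading term q: subtract (\tfrac{265}{6})·f_3 from -265q - 795 → 0
  remainder 0.

S(f_1,f_3): leading monomials are coprime, so the S-polynomial reduces to 0 (Buchberger's first criterion).
S(f_2,f_3): leading monomials are coprime, so the S-polynomial reduces to 0 (Buchberger's first criterion).
Every S-polynomial of the final basis reduces to 0, so we have a Gröbner basis.
Inter-reduce: drop elements whose leading term is divisible by another's, tail-reduce, and make monic.
Reduced Gröbner basis: {p - 2, q + 3}.

Since the basis is lex-ordered, q + 3 is univariate in q. Its roots are {-3}. Back-substituting each root into the other basis elements fixes the other coordinates.
  q = -3: the earlier basis element becomes p - 2 = 0, giving p = 2 — point (2, -3).
Check: every point annihilates each of the original generators.

{(2, -3)}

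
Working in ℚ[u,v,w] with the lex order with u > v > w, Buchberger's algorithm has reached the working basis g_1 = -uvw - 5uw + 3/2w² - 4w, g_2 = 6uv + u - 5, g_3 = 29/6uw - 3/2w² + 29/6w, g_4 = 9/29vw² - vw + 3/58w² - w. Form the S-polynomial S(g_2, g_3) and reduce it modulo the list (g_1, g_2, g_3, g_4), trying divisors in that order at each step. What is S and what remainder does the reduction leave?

lcm(LM(g_2), LM(g_3)) = uvw.
S = (lcm/LT(g_2))·g_2 − (lcm/LT(g_3))·g_3 = ⅙uw + 9/29vw² - vw - ⅚w.
Reduce S modulo (g_1, g_2, g_3, g_4) in that order:
  leading term uw: subtract (1/29)·g_3 from ⅙uw + 9/29vw² - vw - ⅚w → 9/29vw² - vw + 3/58w² - w
  leading term vw²: subtract (1)·g_4 from 9/29vw² - vw + 3/58w² - w → 0
The remainder is 0, so this S-polynomial contributes no new basis element.

S(g_2, g_3) = ⅙uw + 9/29vw² - vw - ⅚w; remainder on division = 0.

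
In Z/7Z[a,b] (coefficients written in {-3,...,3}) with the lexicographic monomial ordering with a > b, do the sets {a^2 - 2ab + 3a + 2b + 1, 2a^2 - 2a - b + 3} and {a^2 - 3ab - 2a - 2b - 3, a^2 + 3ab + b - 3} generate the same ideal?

No, the ideals differ.

For a fixed monomial order, each ideal has a unique reduced Gröbner basis; comparing bases decides equality.
Buchberger on the first generating set:
f_1 = a^2 - 2ab + 3a + 2b + 1, LT = a^2.
f_2 = 2a^2 - 2a - b + 3, LT = a^2.

S(f_1,f_2): lcm = a^2. S = -2ab - 3a - b + 3.
  leading term ab: no divisor's leading term divides it; move -2ab to the remainder.
  leading term a: no divisor's leading term divides it; move -3a to the remainder.
  leading term b: no divisor's leading term divides it; move -b to the remainder.
  leading term 1: no divisor's leading term divides it; move 3 to the remainder.
  remainder -2ab - 3a - b + 3 ≠ 0; add g_3 = -2ab - 3a - b + 3 to the basis.

S(f_1,g_3): lcm = a^2b. S = 2a^2 - 2ab^2 - ab - 2a + 2b^2 + b.
  leading term a^2: subtract (2)·f_1 from 2a^2 - 2ab^2 - ab - 2a + 2b^2 + b → -2ab^2 + 3ab - a + 2b^2 - 3b - 2
  leading term ab^2: subtract (b)·g_3 from -2ab^2 + 3ab - a + 2b^2 - 3b - 2 → -ab - a + 3b^2 + b - 2
  leading term ab: subtract (-3)·g_3 from -ab - a + 3b^2 + b - 2 → -3a + 3b^2 - 2b
  leading term a: no divisor's leading term divides it; move -3a to the remainder.
  leading term b^2: no divisor's leading term divides it; move 3b^2 to the remainder.
  leading term b: no divisor's leading term divides it; move -2b to the remainder.
  remainder -3a + 3b^2 - 2b ≠ 0; add g_4 = -3a + 3b^2 - 2b to the basis.

S(f_2,g_3): lcm = a^2b. S = 2a^2 + 2ab - 2a + 3b^2 - 2b.
  leading term a^2: subtract (2)·f_1 from 2a^2 + 2ab - 2a + 3b^2 - 2b → -ab - a + 3b^2 + b - 2
  leading term ab: subtract (-3)·g_3 from -ab - a + 3b^2 + b - 2 → -3a + 3b^2 - 2b
  leading term a: subtract (1)·g_4 from -3a + 3b^2 - 2b → 0
  remainder 0.

S(f_1,g_4): lcm = a^2. S = ab^2 + 2ab + 3a + 2b + 1.
  leading term ab^2: subtract (3b)·g_3 from ab^2 + 2ab + 3a + 2b + 1 → -3ab + 3a + 3b^2 + 1
  leading term ab: subtract (-2)·g_3 from -3ab + 3a + 3b^2 + 1 → -3a + 3b^2 - 2b
  leading term a: subtract (1)·g_4 from -3a + 3b^2 - 2b → 0
  remainder 0.

S(f_2,g_4): lcm = a^2. S = ab^2 - 3ab - a + 3b - 2.
  leading term ab^2: subtract (3b)·g_3 from ab^2 - 3ab - a + 3b - 2 → -ab - a + 3b^2 + b - 2
  leading term ab: subtract (-3)·g_3 from -ab - a + 3b^2 + b - 2 → -3a + 3b^2 - 2b
  leading term a: subtract (1)·g_4 from -3a + 3b^2 - 2b → 0
  remainder 0.

S(g_3,g_4): lcm = ab. S = -2a + b^3 - 3b^2 - 3b + 2.
  leading term a: subtract (3)·g_4 from -2a + b^3 - 3b^2 - 3b + 2 → b^3 + 2b^2 + 3b + 2
  leading term b^3: no divisor's leading term divides it; move b^3 to the remainder.
  leading term b^2: no divisor's leading term divides it; move 2b^2 to the remainder.
  leading term b: no divisor's leading term divides it; move 3b to the remainder.
  leading term 1: no divisor's leading term divides it; move 2 to the remainder.
  remainder b^3 + 2b^2 + 3b + 2 ≠ 0; add g_5 = b^3 + 2b^2 + 3b + 2 to the basis.

S(f_1,g_5): leading monomials are coprime, so the S-polynomial reduces to 0 (Buchberger's first criterion).
S(f_2,g_5): leading monomials are coprime, so the S-polynomial reduces to 0 (Buchberger's first criterion).
S(g_3,g_5): lcm = ab^3. S = 3ab^2 - 3ab - 2a - 3b^3 + 2b^2.
  leading term ab^2: subtract (2b)·g_3 from 3ab^2 - 3ab - 2a - 3b^3 + 2b^2 → 3ab - 2a - 3b^3 - 3b^2 + b
  leading term ab: subtract (2)·g_3 from 3ab - 2a - 3b^3 - 3b^2 + b → -3a - 3b^3 - 3b^2 + 3b + 1
  leading term a: subtract (1)·g_4 from -3a - 3b^3 - 3b^2 + 3b + 1 → -3b^3 + b^2 - 2b + 1
  leading term b^3: subtract (-3)·g_5 from -3b^3 + b^2 - 2b + 1 → 0
  remainder 0.

S(g_4,g_5): leading monomials are coprime, so the S-polynomial reduces to 0 (Buchberger's first criterion).
Every S-polynomial of the final basis reduces to 0, so we have a Gröbner basis.
Inter-reduce: drop elements whose leading term is divisible by another's, tail-reduce, and make monic.
Reduced Gröbner basis: {a - b^2 + 3b, b^3 + 2b^2 + 3b + 2}.

Buchberger on the second generating set:
h_1 = a^2 - 3ab - 2a - 2b - 3, LT = a^2.
h_2 = a^2 + 3ab + b - 3, LT = a^2.

S(h_1,h_2): lcm = a^2. S = ab - 2a - 3b.
  leading term ab: no divisor's leading term divides it; move ab to the remainder.
  leading term a: no divisor's leading term divides it; move -2a to the remainder.
  leading term b: no divisor's leading term divides it; move -3b to the remainder.
  remainder ab - 2a - 3b ≠ 0; add k_3 = ab - 2a - 3b to the basis.

S(h_1,k_3): lcm = a^2b. S = 2a^2 - 3ab^2 + ab - 2b^2 - 3b.
  leading term a^2: subtract (2)·h_1 from 2a^2 - 3ab^2 + ab - 2b^2 - 3b → -3ab^2 - 3a - 2b^2 + b - 1
  leading term ab^2: subtract (-3b)·k_3 from -3ab^2 - 3a - 2b^2 + b - 1 → ab - 3a + 3b^2 + b - 1
  leading term ab: subtract (1)·k_3 from ab - 3a + 3b^2 + b - 1 → -a + 3b^2 - 3b - 1
  leading term a: no divisor's leading term divides it; move -a to the remainder.
  leading term b^2: no divisor's leading term divides it; move 3b^2 to the remainder.
  leading term b: no divisor's leading term divides it; move -3b to the remainder.
  leading term 1: no divisor's leading term divides it; move -1 to the remainder.
  remainder -a + 3b^2 - 3b - 1 ≠ 0; add k_4 = -a + 3b^2 - 3b - 1 to the basis.

S(h_2,k_3): lcm = a^2b. S = 2a^2 + 3ab^2 + 3ab + b^2 - 3b.
  leading term a^2: subtract (2)·h_1 from 2a^2 + 3ab^2 + 3ab + b^2 - 3b → 3ab^2 + 2ab - 3a + b^2 + b - 1
  leading term ab^2: subtract (3b)·k_3 from 3ab^2 + 2ab - 3a + b^2 + b - 1 → ab - 3a + 3b^2 + b - 1
  leading term ab: subtract (1)·k_3 from ab - 3a + 3b^2 + b - 1 → -a + 3b^2 - 3b - 1
  leading term a: subtract (1)·k_4 from -a + 3b^2 - 3b - 1 → 0
  remainder 0.

S(h_1,k_4): lcm = a^2. S = 3ab^2 + ab - 3a - 2b - 3.
  leading term ab^2: subtract (3b)·k_3 from 3ab^2 + ab - 3a - 2b - 3 → -3a + 2b^2 - 2b - 3
  leading term a: subtract (3)·k_4 from -3a + 2b^2 - 2b - 3 → 0
  remainder 0.

S(h_2,k_4): lcm = a^2. S = 3ab^2 - a + b - 3.
  leading term ab^2: subtract (3b)·k_3 from 3ab^2 - a + b - 3 → -ab - a + 2b^2 + b - 3
  leading term ab: subtract (-1)·k_3 from -ab - a + 2b^2 + b - 3 → -3a + 2b^2 - 2b - 3
  leading term a: subtract (3)·k_4 from -3a + 2b^2 - 2b - 3 → 0
  remainder 0.

S(k_3,k_4): lcm = ab. S = -2a + 3b^3 - 3b^2 + 3b.
  leading term a: subtract (2)·k_4 from -2a + 3b^3 - 3b^2 + 3b → 3b^3 - 2b^2 + 2b + 2
  leading term b^3: no divisor's leading term divides it; move 3b^3 to the remainder.
  leading term b^2: no divisor's leading term divides it; move -2b^2 to the remainder.
  leading term b: no divisor's leading term divides it; move 2b to the remainder.
  leading term 1: no divisor's leading term divides it; move 2 to the remainder.
  remainder 3b^3 - 2b^2 + 2b + 2 ≠ 0; add k_5 = 3b^3 - 2b^2 + 2b + 2 to the basis.

S(h_1,k_5): leading monomials are coprime, so the S-polynomial reduces to 0 (Buchberger's first criterion).
S(h_2,k_5): leading monomials are coprime, so the S-polynomial reduces to 0 (Buchberger's first criterion).
S(k_3,k_5): lcm = ab^3. S = ab^2 - 3ab - 3a - 3b^3.
  leading term ab^2: subtract (b)·k_3 from ab^2 - 3ab - 3a - 3b^3 → -ab - 3a - 3b^3 + 3b^2
  leading term ab: subtract (-1)·k_3 from -ab - 3a - 3b^3 + 3b^2 → 2a - 3b^3 + 3b^2 - 3b
  leading term a: subtract (-2)·k_4 from 2a - 3b^3 + 3b^2 - 3b → -3b^3 + 2b^2 - 2b - 2
  leading term b^3: subtract (-1)·k_5 from -3b^3 + 2b^2 - 2b - 2 → 0
  remainder 0.

S(k_4,k_5): leading monomials are coprime, so the S-polynomial reduces to 0 (Buchberger's first criterion).
Every S-polynomial of the final basis reduces to 0, so we have a Gröbner basis.
Inter-reduce: drop elements whose leading term is divisible by another's, tail-reduce, and make monic.
Reduced Gröbner basis: {a - 3b^2 + 3b + 1, b^3 - 3b^2 + 3b + 3}.

These differ, so the ideals are not equal.
The same test decides containment: I ⊆ J iff every generator of I reduces to 0 modulo a Gröbner basis of J.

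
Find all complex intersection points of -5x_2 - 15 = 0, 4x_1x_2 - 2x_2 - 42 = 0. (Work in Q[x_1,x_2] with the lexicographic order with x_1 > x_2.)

{(-3, -3)}

Compute a lex Gröbner basis by Buchberger's algorithm.
f_1 = -5x_2 - 15, LT = x_2.
f_2 = 4x_1x_2 - 2x_2 - 42, LT = x_1x_2.

S(f_1,f_2): lcm = x_1x_2. S = 3x_1 + 1/2x_2 + 21/2.
  leading term x_1: no divisor's leading term divides it; move 3x_1 to the remainder.
  leading term x_2: subtract (-1/10)·f_1 from 1/2x_2 + 21/2 → 9
  leading term 1: no divisor's leading term divides it; move 9 to the remainder.
  remainder 3x_1 + 9 ≠ 0; add h_3 = 3x_1 + 9 to the basis.

The other S-polynomials (S(f_1,h_3), S(f_2,h_3)) all reduce to 0 modulo the current basis, so we have a Gröbner basis.
Inter-reduce: drop elements whose leading term is divisible by another's, tail-reduce, and make monic.
Reduced Gröbner basis: {x_1 + 3, x_2 + 3}.

Elimination: the polynomial x_2 + 3 lies in the elimination ideal for x_2, so x_2 ∈ {-3}. For each such x_2, the remaining basis elements (now univariate) give the rest of the solution.
  x_2 = -3: the earlier basis element becomes x_1 + 3 = 0, giving x_1 = -3 — point (-3, -3).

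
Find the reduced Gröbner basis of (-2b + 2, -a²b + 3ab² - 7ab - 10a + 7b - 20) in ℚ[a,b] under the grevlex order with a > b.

G = {a² + 14a + 13, b - 1}

f_1 = -2b + 2, LT = b.
f_2 = -a²b + 3ab² - 7ab - 10a + 7b - 20, LT = a²b.

S(f_1,f_2): lcm = a²b. S = 3ab² - a² - 7ab - 10a + 7b - 20.
  leading term ab²: subtract (-3/2ab)·f_1 from 3ab² - a² - 7ab - 10a + 7b - 20 → -a² - 4ab - 10a + 7b - 20
  leading term a²: no divisor's leading term divides it; move -a² to the remainder.
  leading term ab: subtract (2a)·f_1 from -4ab - 10a + 7b - 20 → -14a + 7b - 20
  leading term a: no divisor's leading term divides it; move -14a to the remainder.
  leading term b: subtract (-7/2)·f_1 from 7b - 20 → -13
  leading term 1: no divisor's leading term divides it; move -13 to the remainder.
  remainder -a² - 14a - 13 ≠ 0; add g_3 = -a² - 14a - 13 to the basis.

The other S-polynomials (S(f_1,g_3), S(f_2,g_3)) all reduce to 0 modulo the current basis, so we have a Gröbner basis.
Inter-reduce: drop elements whose leading term is divisible by another's, tail-reduce, and make monic.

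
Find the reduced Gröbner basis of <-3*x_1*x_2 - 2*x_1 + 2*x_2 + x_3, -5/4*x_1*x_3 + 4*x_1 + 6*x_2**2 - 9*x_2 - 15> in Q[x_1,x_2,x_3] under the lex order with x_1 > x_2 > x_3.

f_1 = -3*x_1*x_2 - 2*x_1 + 2*x_2 + x_3, LT = x_1*x_2.
f_2 = -5/4*x_1*x_3 + 4*x_1 + 6*x_2**2 - 9*x_2 - 15, LT = x_1*x_3.

S(f_1,f_2): lcm = x_1*x_2*x_3. S = 16/5*x_1*x_2 + 2/3*x_1*x_3 + 24/5*x_2**3 - 36/5*x_2**2 - 2/3*x_2*x_3 - 12*x_2 - 1/3*x_3**2.
  reduce S modulo (f_1, f_2):
  remainder 24/5*x_2**3 - 4*x_2**2 - 2/3*x_2*x_3 - 44/3*x_2 - 1/3*x_3**2 + 16/15*x_3 - 8 ≠ 0; add g_3 = 24/5*x_2**3 - 4*x_2**2 - 2/3*x_2*x_3 - 44/3*x_2 - 1/3*x_3**2 + 16/15*x_3 - 8 to the basis.

The other S-polynomials (S(f_1,g_3), S(f_2,g_3)) all reduce to 0 modulo the current basis, so we have a Gröbner basis.

G = {x_1*x_2 + 2/3*x_1 - 2/3*x_2 - 1/3*x_3, x_1*x_3 - 16/5*x_1 - 24/5*x_2**2 + 36/5*x_2 + 12, x_2**3 - 5/6*x_2**2 - 5/36*x_2*x_3 - 55/18*x_2 - 5/72*x_3**2 + 2/9*x_3 - 5/3}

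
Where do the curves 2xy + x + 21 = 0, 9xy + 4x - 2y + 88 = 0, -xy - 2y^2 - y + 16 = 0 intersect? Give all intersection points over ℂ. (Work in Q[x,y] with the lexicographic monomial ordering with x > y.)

Compute a lex Gröbner basis by Buchberger's algorithm.
f_1 = 2xy + x + 21, LT = xy.
f_2 = 9xy + 4x - 2y + 88, LT = xy.
f_3 = -xy - 2y^2 - y + 16, LT = xy.

S(f_1,f_2): lcm = xy. S = 1/18x + 2/9y + 13/18.
  reduce S modulo (f_1, f_2, f_3):
  remainder 1/18x + 2/9y + 13/18 ≠ 0; add h_4 = 1/18x + 2/9y + 13/18 to the basis.

S(f_1,f_3): lcm = xy. S = 1/2x - 2y^2 - y + 53/2.
  reduce S modulo (f_1, f_2, f_3, h_4):
  remainder -2y^2 - 3y + 20 ≠ 0; add h_5 = -2y^2 - 3y + 20 to the basis.

S(f_1,h_4): lcm = xy. S = 1/2x - 4y^2 - 13y + 21/2.
  reduce S modulo (f_1, f_2, f_3, h_4, h_5):
  remainder -9y - 36 ≠ 0; add h_6 = -9y - 36 to the basis.

The other S-polynomials (S(f_2,f_3), S(f_2,h_4), S(f_3,h_4), S(f_1,h_5), S(f_2,h_5), S(f_3,h_5), S(h_4,h_5), S(f_1,h_6), S(f_2,h_6), S(f_3,h_6), S(h_4,h_6), S(h_5,h_6)) all reduce to 0 modulo the current basis, so we have a Gröbner basis.
Inter-reduce: drop elements whose leading term is divisible by another's, tail-reduce, and make monic.
Reduced Gröbner basis: {x - 3, y + 4}.

Elimination: the polynomial y + 4 lies in the elimination ideal for y, so y ∈ {-4}. For each such y, the remaining basis elements (now univariate) give the rest of the solution.
  y = -4: the earlier basis element becomes x - 3 = 0, giving x = 3 — point (3, -4).

{(3, -4)}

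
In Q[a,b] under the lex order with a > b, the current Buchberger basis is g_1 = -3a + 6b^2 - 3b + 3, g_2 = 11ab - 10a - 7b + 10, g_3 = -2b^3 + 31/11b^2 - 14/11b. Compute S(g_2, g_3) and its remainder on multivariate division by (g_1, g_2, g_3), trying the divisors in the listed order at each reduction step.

lcm(LM(g_2), LM(g_3)) = ab^3.
S = (lcm/LT(g_2))·g_2 − (lcm/LT(g_3))·g_3 = 1/2ab^2 - 7/11ab - 7/11b^3 + 10/11b^2.
Reduce S modulo (g_1, g_2, g_3) in that order:
  leading term ab^2: subtract (-1/6b^2)·g_1 from 1/2ab^2 - 7/11ab - 7/11b^3 + 10/11b^2 → -7/11ab + b^4 - 25/22b^3 + 31/22b^2
  leading term ab: subtract (7/33b)·g_1 from -7/11ab + b^4 - 25/22b^3 + 31/22b^2 → b^4 - 53/22b^3 + 45/22b^2 - 7/11b
  leading term b^4: subtract (-1/2b)·g_3 from b^4 - 53/22b^3 + 45/22b^2 - 7/11b → -b^3 + 31/22b^2 - 7/11b
  leading term b^3: subtract (1/2)·g_3 from -b^3 + 31/22b^2 - 7/11b → 0
The remainder is 0, so this S-polynomial contributes no new basis element.

S(g_2, g_3) = 1/2ab^2 - 7/11ab - 7/11b^3 + 10/11b^2; remainder on division = 0.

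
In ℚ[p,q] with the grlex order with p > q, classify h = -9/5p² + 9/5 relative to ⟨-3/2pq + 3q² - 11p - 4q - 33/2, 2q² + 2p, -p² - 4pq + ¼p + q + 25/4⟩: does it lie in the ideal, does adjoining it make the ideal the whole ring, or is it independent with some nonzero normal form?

-9/5p² + 9/5 lies in I (it reduces to 0).

First compute the reduced Gröbner basis of I by Buchberger's algorithm.
f_1 = -3/2pq + 3q² - 11p - 4q - 33/2, LT = pq.
f_2 = 2q² + 2p, LT = q².
f_3 = -p² - 4pq + ¼p + q + 25/4, LT = p².

S(f_1,f_2): lcm = pq². S = -2q³ - p² + 22/3pq + 8/3q² + 11q.
  leading term q³: subtract (-q)·f_2 from -2q³ - p² + 22/3pq + 8/3q² + 11q → -p² + 28/3pq + 8/3q² + 11q
  leading term p²: subtract (1)·f_3 from -p² + 28/3pq + 8/3q² + 11q → 40/3pq + 8/3q² - ¼p + 10q - 25/4
  leading term pq: subtract (-80/9)·f_1 from 40/3pq + 8/3q² - ¼p + 10q - 25/4 → 88/3q² - 3529/36p - 230/9q - 1835/12
  leading term q²: subtract (44/3)·f_2 from 88/3q² - 3529/36p - 230/9q - 1835/12 → -4585/36p - 230/9q - 1835/12
  leading term p: no divisor's leading term divides it; move -4585/36p to the remainder.
  leading term q: no divisor's leading term divides it; move -230/9q to the remainder.
  leading term 1: no divisor's leading term divides it; move -1835/12 to the remainder.
  remainder -4585/36p - 230/9q - 1835/12 ≠ 0; add k_4 = -4585/36p - 230/9q - 1835/12 to the basis.

S(f_1,f_3): lcm = p²q. S = -6pq² + 22/3p² + 35/12pq + q² + 11p + 25/4q.
  leading term pq²: subtract (4q)·f_1 from -6pq² + 22/3p² + 35/12pq + q² + 11p + 25/4q → -12q³ + 22/3p² + 563/12pq + 17q² + 11p + 289/4q
  leading term q³: subtract (-6q)·f_2 from -12q³ + 22/3p² + 563/12pq + 17q² + 11p + 289/4q → 22/3p² + 707/12pq + 17q² + 11p + 289/4q
  leading term p²: subtract (-22/3)·f_3 from 22/3p² + 707/12pq + 17q² + 11p + 289/4q → 355/12pq + 17q² + 77/6p + 955/12q + 275/6
  leading term pq: subtract (-355/18)·f_1 from 355/12pq + 17q² + 77/6p + 955/12q + 275/6 → 457/6q² - 1837/9p + 25/36q - 3355/12
  leading term q²: subtract (457/12)·f_2 from 457/6q² - 1837/9p + 25/36q - 3355/12 → -5045/18p + 25/36q - 3355/12
  leading term p: subtract (2018/917)·k_4 from -5045/18p + 25/36q - 3355/12 → 626495/11004q + 626495/11004
  leading term q: no divisor's leading term divides it; move 626495/11004q to the remainder.
  leading term 1: no divisor's leading term divides it; move 626495/11004 to the remainder.
  remainder 626495/11004q + 626495/11004 ≠ 0; add k_5 = 626495/11004q + 626495/11004 to the basis.

The other S-polynomials (S(f_2,f_3), S(f_1,k_4), S(f_2,k_4), S(f_3,k_4), S(f_1,k_5), S(f_2,k_5), S(f_3,k_5), S(k_4,k_5)) all reduce to 0 modulo the current basis, so we have a Gröbner basis.
Inter-reduce: drop elements whose leading term is divisible by another's, tail-reduce, and make monic.
Reduced Gröbner basis: {p + 1, q + 1}.
Label its elements g_1 = p + 1, g_2 = q + 1.

Reduce h = -9/5p² + 9/5 modulo G:
  leading term p²: subtract (-9/5p)·g_1 from -9/5p² + 9/5 → 9/5p + 9/5
  leading term p: subtract (9/5)·g_1 from 9/5p + 9/5 → 0
  normal form = 0.
Since the normal form is 0, h ∈ I.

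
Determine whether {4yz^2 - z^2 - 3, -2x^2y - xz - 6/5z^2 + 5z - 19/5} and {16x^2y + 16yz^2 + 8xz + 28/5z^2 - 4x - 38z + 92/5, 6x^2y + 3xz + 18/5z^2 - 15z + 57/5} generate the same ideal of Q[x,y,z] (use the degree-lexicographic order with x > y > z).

No, the ideals differ.

Equality of ideals is decidable: compute both reduced Gröbner bases (unique for the ordering) and check whether they agree.
Buchberger on the first generating set:
f_1 = 4yz^2 - z^2 - 3, LT = yz^2.
f_2 = -2x^2y - xz - 6/5z^2 + 5z - 19/5, LT = x^2y.

S(f_1,f_2): lcm = x^2yz^2. S = -1/4x^2z^2 - 1/2xz^3 - 3/5z^4 + 5/2z^3 - 3/4x^2 - 19/10z^2.
  reduce S modulo (f_1, f_2):
  remainder -1/4x^2z^2 - 1/2xz^3 - 3/5z^4 + 5/2z^3 - 3/4x^2 - 19/10z^2 ≠ 0; add g_3 = -1/4x^2z^2 - 1/2xz^3 - 3/5z^4 + 5/2z^3 - 3/4x^2 - 19/10z^2 to the basis.

The other S-polynomials (S(f_1,g_3), S(f_2,g_3)) all reduce to 0 modulo the current basis, so we have a Gröbner basis.
Inter-reduce: drop elements whose leading term is divisible by another's, tail-reduce, and make monic.
Reduced Gröbner basis: {x^2z^2 + 2xz^3 + 12/5z^4 - 10z^3 + 3x^2 + 38/5z^2, x^2y + 1/2xz + 3/5z^2 - 5/2z + 19/10, yz^2 - 1/4z^2 - 3/4}.

Buchberger on the second generating set:
h_1 = 16x^2y + 16yz^2 + 8xz + 28/5z^2 - 4x - 38z + 92/5, LT = x^2y.
h_2 = 6x^2y + 3xz + 18/5z^2 - 15z + 57/5, LT = x^2y.

S(h_1,h_2): lcm = x^2y. S = yz^2 - 1/4z^2 - 1/4x + 1/8z - 3/4.
  reduce S modulo (h_1, h_2):
  remainder yz^2 - 1/4z^2 - 1/4x + 1/8z - 3/4 ≠ 0; add k_3 = yz^2 - 1/4z^2 - 1/4x + 1/8z - 3/4 to the basis.

S(h_1,k_3): lcm = x^2yz^2. S = yz^4 + 1/4x^2z^2 + 1/2xz^3 + 7/20z^4 + 1/4x^3 - 1/8x^2z - 1/4xz^2 - 19/8z^3 + 3/4x^2 + 23/20z^2.
  reduce S modulo (h_1, h_2, k_3):
  remainder 1/4x^2z^2 + 1/2xz^3 + 3/5z^4 + 1/4x^3 - 1/8x^2z - 5/2z^3 + 3/4x^2 + 19/10z^2 ≠ 0; add k_4 = 1/4x^2z^2 + 1/2xz^3 + 3/5z^4 + 1/4x^3 - 1/8x^2z - 5/2z^3 + 3/4x^2 + 19/10z^2 to the basis.

The other S-polynomials (S(h_2,k_3), S(h_1,k_4), S(h_2,k_4), S(k_3,k_4)) all reduce to 0 modulo the current basis, so we have a Gröbner basis.
Inter-reduce: drop elements whose leading term is divisible by another's, tail-reduce, and make monic.
Reduced Gröbner basis: {x^2z^2 + 2xz^3 + 12/5z^4 + x^3 - 1/2x^2z - 10z^3 + 3x^2 + 38/5z^2, x^2y + 1/2xz + 3/5z^2 - 5/2z + 19/10, yz^2 - 1/4z^2 - 1/4x + 1/8z - 3/4}.

Since the reduced bases disagree, the two ideals are not the same.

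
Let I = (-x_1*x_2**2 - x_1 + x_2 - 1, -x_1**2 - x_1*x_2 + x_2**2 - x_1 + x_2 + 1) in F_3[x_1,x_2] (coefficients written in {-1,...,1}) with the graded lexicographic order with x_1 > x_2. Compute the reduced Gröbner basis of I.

G = {x_2**4 + x_2**3 - x_1*x_2 + x_2**2 + x_1 + x_2 - 1, x_1*x_2**2 + x_1 - x_2 + 1, x_1**2 + x_1*x_2 - x_2**2 + x_1 - x_2 - 1}

Buchberger's algorithm terminates because the ascending chain of leading-term ideals stabilizes.

f_1 = -x_1*x_2**2 - x_1 + x_2 - 1, LT = x_1*x_2**2.
f_2 = -x_1**2 - x_1*x_2 + x_2**2 - x_1 + x_2 + 1, LT = x_1**2.

S(f_1,f_2): lcm = x_1**2*x_2**2. S = -x_1*x_2**3 + x_2**4 - x_1*x_2**2 + x_2**3 + x_1**2 - x_1*x_2 + x_2**2 + x_1.
  leading term x_1*x_2**3: subtract (x_2)·f_1 from -x_1*x_2**3 + x_2**4 - x_1*x_2**2 + x_2**3 + x_1**2 - x_1*x_2 + x_2**2 + x_1 → x_2**4 - x_1*x_2**2 + x_2**3 + x_1**2 + x_1 + x_2
  leading term x_2**4: no divisor's leading term divides it; move x_2**4 to the remainder.
  leading term x_1*x_2**2: subtract (1)·f_1 from -x_1*x_2**2 + x_2**3 + x_1**2 + x_1 + x_2 → x_2**3 + x_1**2 - x_1 + 1
  leading term x_2**3: no divisor's leading term divides it; move x_2**3 to the remainder.
  leading term x_1**2: subtract (-1)·f_2 from x_1**2 - x_1 + 1 → -x_1*x_2 + x_2**2 + x_1 + x_2 - 1
  leading term x_1*x_2: no divisor's leading term divides it; move -x_1*x_2 to the remainder.
  leading term x_2**2: no divisor's leading term divides it; move x_2**2 to the remainder.
  leading term x_1: no divisor's leading term divides it; move x_1 to the remainder.
  leading term x_2: no divisor's leading term divides it; move x_2 to the remainder.
  leading term 1: no divisor's leading term divides it; move -1 to the remainder.
  remainder x_2**4 + x_2**3 - x_1*x_2 + x_2**2 + x_1 + x_2 - 1 ≠ 0; add g_3 = x_2**4 + x_2**3 - x_1*x_2 + x_2**2 + x_1 + x_2 - 1 to the basis.

The other S-polynomials (S(f_1,g_3), S(f_2,g_3)) all reduce to 0 modulo the current basis, so we have a Gröbner basis.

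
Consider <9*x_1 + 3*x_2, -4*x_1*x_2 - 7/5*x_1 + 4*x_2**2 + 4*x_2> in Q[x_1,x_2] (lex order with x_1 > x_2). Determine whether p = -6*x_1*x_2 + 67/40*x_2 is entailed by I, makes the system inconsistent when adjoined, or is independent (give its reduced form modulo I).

-6*x_1*x_2 + 67/40*x_2 lies in I (it reduces to 0).

First compute the reduced Gröbner basis of I by Buchberger's algorithm.
f_1 = 9*x_1 + 3*x_2, LT = x_1.
f_2 = -4*x_1*x_2 - 7/5*x_1 + 4*x_2**2 + 4*x_2, LT = x_1*x_2.

S(f_1,f_2): lcm = x_1*x_2. S = -7/20*x_1 + 4/3*x_2**2 + x_2.
  reduce S modulo (f_1, f_2):
  remainder 4/3*x_2**2 + 67/60*x_2 ≠ 0; add h_3 = 4/3*x_2**2 + 67/60*x_2 to the basis.

The other S-polynomials (S(f_1,h_3), S(f_2,h_3)) all reduce to 0 modulo the current basis, so we have a Gröbner basis.
Inter-reduce: drop elements whose leading term is divisible by another's, tail-reduce, and make monic.
Reduced Gröbner basis: {x_1 + 1/3*x_2, x_2**2 + 67/80*x_2}.
Label its elements g_1 = x_1 + 1/3*x_2, g_2 = x_2**2 + 67/80*x_2.

Reduce p = -6*x_1*x_2 + 67/40*x_2 modulo G:
  leading term x_1*x_2: subtract (-6*x_2)·g_1 from -6*x_1*x_2 + 67/40*x_2 → 2*x_2**2 + 67/40*x_2
  leading term x_2**2: subtract (2)·g_2 from 2*x_2**2 + 67/40*x_2 → 0
  normal form = 0.
Since the normal form is 0, p ∈ I.

Ideal membership is decidable via reduction modulo a Gröbner basis.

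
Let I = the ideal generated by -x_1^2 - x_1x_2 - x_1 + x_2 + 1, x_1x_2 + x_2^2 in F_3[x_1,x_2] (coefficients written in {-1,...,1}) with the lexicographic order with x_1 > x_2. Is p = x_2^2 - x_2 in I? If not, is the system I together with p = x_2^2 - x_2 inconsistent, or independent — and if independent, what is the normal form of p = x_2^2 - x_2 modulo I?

First compute the reduced Gröbner basis of I by Buchberger's algorithm.
f_1 = -x_1^2 - x_1x_2 - x_1 + x_2 + 1, LT = x_1^2.
f_2 = x_1x_2 + x_2^2, LT = x_1x_2.

S(f_1,f_2): lcm = x_1^2x_2. S = x_1x_2 - x_2^2 - x_2.
  reduce S modulo (f_1, f_2):
  remainder x_2^2 - x_2 ≠ 0; add h_3 = x_2^2 - x_2 to the basis.

The other S-polynomials (S(f_1,h_3), S(f_2,h_3)) all reduce to 0 modulo the current basis, so we have a Gröbner basis.
Inter-reduce: drop elements whose leading term is divisible by another's, tail-reduce, and make monic.
Reduced Gröbner basis: {x_1^2 + x_1 + x_2 - 1, x_1x_2 + x_2, x_2^2 - x_2}.
Label its elements g_1 = x_1^2 + x_1 + x_2 - 1, g_2 = x_1x_2 + x_2, g_3 = x_2^2 - x_2.

Reduce p = x_2^2 - x_2 modulo G:
  leading term x_2^2: subtract (1)·g_3 from x_2^2 - x_2 → 0
  normal form = 0.
Since the normal form is 0, p ∈ I.

Ideal membership is decidable via reduction modulo a Gröbner basis.

x_2^2 - x_2 lies in I (it reduces to 0).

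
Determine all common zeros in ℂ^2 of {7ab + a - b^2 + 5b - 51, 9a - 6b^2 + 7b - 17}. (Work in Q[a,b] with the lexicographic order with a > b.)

Compute a lex Gröbner basis by Buchberger's algorithm.
f_1 = 7ab + a - b^2 + 5b - 51, LT = ab.
f_2 = 9a - 6b^2 + 7b - 17, LT = a.

S(f_1,f_2): lcm = ab. S = 1/7a + 2/3b^3 - 58/63b^2 + 164/63b - 51/7.
  reduce S modulo (f_1, f_2):
  remainder 2/3b^3 - 52/63b^2 + 157/63b - 442/63 ≠ 0; add h_3 = 2/3b^3 - 52/63b^2 + 157/63b - 442/63 to the basis.

The other S-polynomials (S(f_1,h_3), S(f_2,h_3)) all reduce to 0 modulo the current basis, so we have a Gröbner basis.
Inter-reduce: drop elements whose leading term is divisible by another's, tail-reduce, and make monic.
Reduced Gröbner basis: {a - 2/3b^2 + 7/9b - 17/9, b^3 - 26/21b^2 + 157/42b - 221/21}.

The lex basis is triangular: the last element involves only b. Solving b^3 - 26/21b^2 + 157/42b - 221/21 = 0 gives b ∈ {2, -8/21 - sqrt(9026)*I/42, -8/21 + sqrt(9026)*I/42}; substituting each value into the earlier elements determines the remaining variables.
  b = 2: the earlier basis element becomes a - 3 = 0, giving a = 3 — point (3, 2).
  b = -8/21 - sqrt(9026)*I/42: the earlier basis element becomes a + 166/147 - 3*sqrt(9026)*I/98 = 0, giving a = -166/147 + 3*sqrt(9026)*I/98 — point (-166/147 + 3*sqrt(9026)*I/98, -8/21 - sqrt(9026)*I/42).
  b = -8/21 + sqrt(9026)*I/42: the earlier basis element becomes a + 166/147 + 3*sqrt(9026)*I/98 = 0, giving a = -166/147 - 3*sqrt(9026)*I/98 — point (-166/147 - 3*sqrt(9026)*I/98, -8/21 + sqrt(9026)*I/42).
Zero-dimensionality of the ideal guarantees finitely many solutions over ℂ.

{(3, 2), (-166/147 + 3*sqrt(9026)*I/98, -8/21 - sqrt(9026)*I/42), (-166/147 - 3*sqrt(9026)*I/98, -8/21 + sqrt(9026)*I/42)}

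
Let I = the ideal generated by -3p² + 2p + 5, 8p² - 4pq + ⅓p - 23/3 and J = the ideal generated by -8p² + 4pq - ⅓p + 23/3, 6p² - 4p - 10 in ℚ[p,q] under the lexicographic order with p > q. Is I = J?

Yes, the ideals are equal.

Equality of ideals is decidable: compute both reduced Gröbner bases (unique for the ordering) and check whether they agree.
Buchberger on the first generating set:
f_1 = -3p² + 2p + 5, LT = p².
f_2 = 8p² - 4pq + ⅓p - 23/3, LT = p².

S(f_1,f_2): lcm = p². S = ½pq - 17/24p - 17/24.
  leading term pq: no divisor's leading term divides it; move ½pq to the remainder.
  leading term p: no divisor's leading term divides it; move -17/24p to the remainder.
  leading term 1: no divisor's leading term divides it; move -17/24 to the remainder.
  remainder ½pq - 17/24p - 17/24 ≠ 0; add g_3 = ½pq - 17/24p - 17/24 to the basis.

S(f_1,g_3): lcm = p²q. S = 17/12p² - ⅔pq + 17/12p - 5/3q.
  leading term p²: subtract (-17/36)·f_1 from 17/12p² - ⅔pq + 17/12p - 5/3q → -⅔pq + 85/36p - 5/3q + 85/36
  leading term pq: subtract (-4/3)·g_3 from -⅔pq + 85/36p - 5/3q + 85/36 → 17/12p - 5/3q + 17/12
  leading term p: no divisor's leading term divides it; move 17/12p to the remainder.
  leading term q: no divisor's leading term divides it; move -5/3q to the remainder.
  leading term 1: no divisor's leading term divides it; move 17/12 to the remainder.
  remainder 17/12p - 5/3q + 17/12 ≠ 0; add g_4 = 17/12p - 5/3q + 17/12 to the basis.

S(g_3,g_4): lcm = pq. S = -17/12p + 20/17q² - q - 17/12.
  leading term p: subtract (-1)·g_4 from -17/12p + 20/17q² - q - 17/12 → 20/17q² - 8/3q
  leading term q²: no divisor's leading term divides it; move 20/17q² to the remainder.
  leading term q: no divisor's leading term divides it; move -8/3q to the remainder.
  remainder 20/17q² - 8/3q ≠ 0; add g_5 = 20/17q² - 8/3q to the basis.

The other S-polynomials (S(f_2,g_3), S(f_1,g_4), S(f_2,g_4), S(f_1,g_5), S(f_2,g_5), S(g_3,g_5), S(g_4,g_5)) all reduce to 0 modulo the current basis, so we have a Gröbner basis.
Inter-reduce: drop elements whose leading term is divisible by another's, tail-reduce, and make monic.
Reduced Gröbner basis: {p - 20/17q + 1, q² - 34/15q}.

Buchberger on the second generating set:
h_1 = -8p² + 4pq - ⅓p + 23/3, LT = p².
h_2 = 6p² - 4p - 10, LT = p².

S(h_1,h_2): lcm = p². S = -½pq + 17/24p + 17/24.
  leading term pq: no divisor's leading term divides it; move -½pq to the remainder.
  leading term p: no divisor's leading term divides it; move 17/24p to the remainder.
  leading term 1: no divisor's leading term divides it; move 17/24 to the remainder.
  remainder -½pq + 17/24p + 17/24 ≠ 0; add k_3 = -½pq + 17/24p + 17/24 to the basis.

S(h_1,k_3): lcm = p²q. S = 17/12p² - ½pq² + 1/24pq + 17/12p - 23/24q.
  leading term p²: subtract (-17/96)·h_1 from 17/12p² - ½pq² + 1/24pq + 17/12p - 23/24q → -½pq² + ¾pq + 391/288p - 23/24q + 391/288
  leading term pq²: subtract (q)·k_3 from -½pq² + ¾pq + 391/288p - 23/24q + 391/288 → 1/24pq + 391/288p - 5/3q + 391/288
  leading term pq: subtract (-1/12)·k_3 from 1/24pq + 391/288p - 5/3q + 391/288 → 17/12p - 5/3q + 17/12
  leading term p: no divisor's leading term divides it; move 17/12p to the remainder.
  leading term q: no divisor's leading term divides it; move -5/3q to the remainder.
  leading term 1: no divisor's leading term divides it; move 17/12 to the remainder.
  remainder 17/12p - 5/3q + 17/12 ≠ 0; add k_4 = 17/12p - 5/3q + 17/12 to the basis.

S(k_3,k_4): lcm = pq. S = -17/12p + 20/17q² - q - 17/12.
  leading term p: subtract (-1)·k_4 from -17/12p + 20/17q² - q - 17/12 → 20/17q² - 8/3q
  leading term q²: no divisor's leading term divides it; move 20/17q² to the remainder.
  leading term q: no divisor's leading term divides it; move -8/3q to the remainder.
  remainder 20/17q² - 8/3q ≠ 0; add k_5 = 20/17q² - 8/3q to the basis.

The other S-polynomials (S(h_2,k_3), S(h_1,k_4), S(h_2,k_4), S(h_1,k_5), S(h_2,k_5), S(k_3,k_5), S(k_4,k_5)) all reduce to 0 modulo the current basis, so we have a Gröbner basis.
Inter-reduce: drop elements whose leading term is divisible by another's, tail-reduce, and make monic.
Reduced Gröbner basis: {p - 20/17q + 1, q² - 34/15q}.

The two bases agree; hence the ideals are identical.
The same test decides containment: I ⊆ J iff every generator of I reduces to 0 modulo a Gröbner basis of J.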